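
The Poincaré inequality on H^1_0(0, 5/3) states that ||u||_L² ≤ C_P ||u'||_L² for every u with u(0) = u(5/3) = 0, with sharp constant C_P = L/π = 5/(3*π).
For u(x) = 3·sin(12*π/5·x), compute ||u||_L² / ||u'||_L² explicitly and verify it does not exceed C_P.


||u||_L² / ||u'||_L² = 5/(12*π) < C_P = 5/(3*π).

u(x) = 3·sin(12*π/5·x), so u'(x) = 36*π*cos(12*π*x/5)/5.
Writing u(x) = A·sin(kπx/L) with A = 3 and k = 4, use ∫_0^L sin²(kπx/L) dx = L/2 and ∫_0^L cos²(kπx/L) dx = L/2.
u² = 9·sin²(12*π/5·x) and (u')² = 1296*π^2/25·cos²(12*π/5·x), and each of sin², cos² integrates to L/2 = 5/6 over (0, 5/3).
∫_0^5/3 u² dx = 15/2, so ||u||_L² = sqrt(30)/2.
∫_0^5/3 (u')² dx = 216*π^2/5, so ||u'||_L² = 6*sqrt(30)*π/5.
Ratio ||u||_L² / ||u'||_L² = 5/(12*π).
Sharp Poincaré constant on H^1_0(0, 5/3) is C_P = L/π = 5/(3*π), achieved by sin(3*π/5·x).
This is the k = 4 harmonic; the ratio L/(kπ) is strictly less than C_P = L/π, consistent with the sharp inequality ||u||_L² ≤ C_P ||u'||_L².


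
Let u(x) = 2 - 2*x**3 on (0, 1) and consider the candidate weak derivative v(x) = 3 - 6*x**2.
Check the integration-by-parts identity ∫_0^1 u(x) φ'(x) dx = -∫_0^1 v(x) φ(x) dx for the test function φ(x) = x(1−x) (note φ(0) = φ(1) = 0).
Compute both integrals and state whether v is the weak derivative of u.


LHS = 3/10, RHS = -1/5. No, v is not the weak derivative of u.

u(x) = 2 - 2*x**3, classical derivative u'(x) = -6*x**2.
φ(x) = x(1−x), so φ'(x) = 1 - 2*x.
Note φ(0) = φ(1) = 0, so the boundary term u·φ vanishes.
LHS = ∫_0^1 u(x) φ'(x) dx = ∫_0^1 (4*x^4 - 2*x^3 - 4*x + 2) dx. Term by term:
  ∫_0^1 4*x^4 dx = 4/5;  ∫_0^1 -2*x^3 dx = -1/2;  ∫_0^1 -4*x dx = -2;
  ∫_0^1 2 dx = 2.
Sum: 4/5 − 1/2 − 2 + 2 = 3/10.
So LHS = 3/10.
∫_0^1 v(x) φ(x) dx = ∫_0^1 (6*x^4 - 6*x^3 - 3*x^2 + 3*x) dx. Term by term:
  ∫_0^1 6*x^4 dx = 6/5;  ∫_0^1 -6*x^3 dx = -3/2;  ∫_0^1 -3*x^2 dx = -1;
  ∫_0^1 3*x dx = 3/2.
Sum: 6/5 − 3/2 − 1 + 3/2 = 1/5.
So RHS = -∫_0^1 v(x) φ(x) dx = -1/5.
LHS − RHS = 1/2 ≠ 0, so the identity fails.
(For a valid weak derivative the identity must hold for EVERY test function, in particular this one. The failure shows v is NOT the weak derivative of u.)
Correct weak derivative would be u'(x) = -6*x**2.


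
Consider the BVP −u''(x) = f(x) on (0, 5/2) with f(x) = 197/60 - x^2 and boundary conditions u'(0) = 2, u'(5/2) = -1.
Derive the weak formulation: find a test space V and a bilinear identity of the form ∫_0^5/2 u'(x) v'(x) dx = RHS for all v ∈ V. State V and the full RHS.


V = H^1(0, 5/2) (v unrestricted at boundary; u is determined up to an additive constant); weak form: ∫_0^5/2 u'v' dx = ∫_0^5/2 (197/60 - x^2) v dx − v(5/2) − 2·v(0) for all v ∈ V.

Multiply both sides by a test function v and integrate from 0 to 5/2:
  ∫_0^5/2 −u''(x) v(x) dx = ∫_0^5/2 f(x) v(x) dx.
Integrate the LHS by parts once:
  ∫_0^5/2 −u'' v dx = −[u'(x) v(x)]_0^5/2 + ∫_0^5/2 u'(x) v'(x) dx.
Thus ∫_0^5/2 u'(x) v'(x) dx = ∫_0^5/2 f(x) v(x) dx + [u'(x) v(x)]_0^5/2.
Choose V so that boundary terms are either known or forced to vanish.
u has inhomogeneous Neumann u'(0) = 2, u'(5/2) = -1. [u' v]_0^5/2 = (-1)·v(5/2) − (2)·v(0) = − v(5/2) − 2·v(0). Take V = H^1(0, 5/2); boundary term becomes part of RHS.
Weak formulation: find u (satisfying any essential BC) such that ∫_0^5/2 u'(x) v'(x) dx = ∫_0^5/2 f v dx − v(5/2) − 2·v(0) for all v ∈ V (Neumann data are natural BCs: they enter the RHS as boundary terms).
Substituting f(x) = 197/60 - x^2, the right-hand side is ∫_0^5/2 (197/60 - x^2) v dx − v(5/2) − 2·v(0).
Compatibility check (pure Neumann): taking v ≡ 1 ∈ V gives 0 = ∫_0^5/2 f dx + (-1) − (2), i.e. ∫_0^5/2 f dx must equal u'(0) − u'(5/2) = 3. Indeed ∫_0^5/2 (197/60 - x^2) dx = 3, so the data are compatible. The solution is then unique only up to an additive constant (fix it e.g. by requiring ∫_0^5/2 u dx = 0).


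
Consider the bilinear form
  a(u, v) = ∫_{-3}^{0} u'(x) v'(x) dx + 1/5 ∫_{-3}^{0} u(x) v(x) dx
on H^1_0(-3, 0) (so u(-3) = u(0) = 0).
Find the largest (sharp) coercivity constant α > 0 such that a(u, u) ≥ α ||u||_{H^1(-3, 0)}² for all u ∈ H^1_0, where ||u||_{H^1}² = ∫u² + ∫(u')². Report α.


α = (9/5 + π^2)/(9 + π^2)

Coercivity of a(·,·) on H^1_0(-3, 0) means a(u, u) ≥ α ||u||_{H^1}² for every u ∈ H^1_0.
The interval has length L = 3, and Poincaré/coercivity depend only on L. Here a(u, u) = ∫(u')² + (1/5)·∫u².
Here 0 < c = 1/5 < 1. The condition a(u,u) ≥ α||u||_{H^1}² reads (1−α)∫(u')² ≥ (α−c)∫u². Any admissible α is ≤ 1 (rapidly oscillating u have ∫u²/∫(u')² → 0), and α = 1 would force 0 ≥ (1−c)∫u², impossible since c < 1; so 1−α > 0. By the sharp Poincaré inequality on H^1_0 of an interval of length L, ∫(u')² ≥ (π/L)²∫u² with equality for the first sine mode sin(π(x−x₀)/L) (x₀ the left endpoint), so the inequality holds for all u iff (1−α)(π/L)² ≥ α − c, i.e. α ≤ ((π/L)² + c)/((π/L)² + 1) = (1 + c(L/π)²)/(1 + (L/π)²). With (π/L)² = π^2/9 and c = 1/5, the largest admissible constant is α = ((π/L)² + c)/((π/L)² + 1).
Simplifying, α = (9/5 + π^2)/(9 + π^2).


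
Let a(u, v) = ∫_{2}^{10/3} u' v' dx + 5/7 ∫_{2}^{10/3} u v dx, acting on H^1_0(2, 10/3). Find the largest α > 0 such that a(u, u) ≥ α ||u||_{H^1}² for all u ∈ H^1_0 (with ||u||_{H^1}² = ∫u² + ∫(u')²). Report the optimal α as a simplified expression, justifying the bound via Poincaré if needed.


α = (80 + 63*π^2)/(7*(16 + 9*π^2))

Coercivity of a(·,·) on H^1_0(2, 10/3) means a(u, u) ≥ α ||u||_{H^1}² for every u ∈ H^1_0.
The interval has length L = 4/3, and Poincaré/coercivity depend only on L. Here a(u, u) = ∫(u')² + (5/7)·∫u².
Here 0 < c = 5/7 < 1. The condition a(u,u) ≥ α||u||_{H^1}² reads (1−α)∫(u')² ≥ (α−c)∫u². Any admissible α is ≤ 1 (rapidly oscillating u have ∫u²/∫(u')² → 0), and α = 1 would force 0 ≥ (1−c)∫u², impossible since c < 1; so 1−α > 0. By the sharp Poincaré inequality on H^1_0 of an interval of length L, ∫(u')² ≥ (π/L)²∫u² with equality for the first sine mode sin(π(x−x₀)/L) (x₀ the left endpoint), so the inequality holds for all u iff (1−α)(π/L)² ≥ α − c, i.e. α ≤ ((π/L)² + c)/((π/L)² + 1) = (1 + c(L/π)²)/(1 + (L/π)²). With (π/L)² = 9*π^2/16 and c = 5/7, the largest admissible constant is α = ((π/L)² + c)/((π/L)² + 1).
Simplifying, α = (80 + 63*π^2)/(7*(16 + 9*π^2)).


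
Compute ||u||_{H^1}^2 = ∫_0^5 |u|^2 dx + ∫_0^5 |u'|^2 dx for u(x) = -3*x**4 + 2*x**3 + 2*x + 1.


||u||_{H^1}^2 = 110495275/42

The H^1 norm (squared) on an interval (0, L) is
  ||u||_{H^1}^2 = ∫_0^L u(x)^2 dx + ∫_0^L u'(x)^2 dx.
Compute u'(x) = -12*x**3 + 6*x**2 + 2.
Then u(x)^2 = 9*x**8 - 12*x**7 + 4*x**6 - 12*x**5 + 2*x**4 + 4*x**3 + 4*x**2 + 4*x + 1 and u'(x)^2 = 144*x**6 - 144*x**5 + 36*x**4 - 48*x**3 + 24*x**2 + 4.
Integrate each monomial from 0 to 5 using ∫_0^5 c·x^n dx = c·5^(n+1)/(n+1):
  ∫_0^5 u(x)^2 dx = ∫_0^5 (9*x^8 - 12*x^7 + 4*x^6 - 12*x^5 + 2*x^4 + 4*x^3 + 4*x^2 + 4*x + 1) dx. Term by term:
    ∫_0^5 9*x^8 dx = 1953125;  ∫_0^5 -12*x^7 dx = -1171875/2;  ∫_0^5 4*x^6 dx = 312500/7;
    ∫_0^5 -12*x^5 dx = -31250;  ∫_0^5 2*x^4 dx = 1250;  ∫_0^5 4*x^3 dx = 625;
    ∫_0^5 4*x^2 dx = 500/3;  ∫_0^5 4*x dx = 50;  ∫_0^5 1 dx = 5.
  Sum: 1953125 − 1171875/2 + 312500/7 − 31250 + 1250 + 625 + 500/3 + 50 + 5 = 58072435/42.
  ∫_0^5 u'(x)^2 dx = ∫_0^5 (144*x^6 - 144*x^5 + 36*x^4 - 48*x^3 + 24*x^2 + 4) dx. Term by term:
    ∫_0^5 144*x^6 dx = 11250000/7;  ∫_0^5 -144*x^5 dx = -375000;  ∫_0^5 36*x^4 dx = 22500;
    ∫_0^5 -48*x^3 dx = -7500;  ∫_0^5 24*x^2 dx = 1000;  ∫_0^5 4 dx = 20.
  Sum: 11250000/7 − 375000 + 22500 − 7500 + 1000 + 20 = 8737140/7.
Adding: ||u||_{H^1}^2 = 58072435/42 + 8737140/7 = 110495275/42.


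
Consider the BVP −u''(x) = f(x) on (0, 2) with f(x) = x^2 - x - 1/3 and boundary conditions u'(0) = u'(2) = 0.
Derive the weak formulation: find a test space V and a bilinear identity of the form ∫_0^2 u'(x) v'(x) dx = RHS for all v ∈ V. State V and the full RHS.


V = H^1(0, 2) (no boundary constraint on v; u is determined up to an additive constant); weak form: ∫_0^2 u'v' dx = ∫_0^2 (x^2 - x - 1/3) v dx for all v ∈ V.

Multiply both sides by a test function v and integrate from 0 to 2:
  ∫_0^2 −u''(x) v(x) dx = ∫_0^2 f(x) v(x) dx.
Integrate the LHS by parts once:
  ∫_0^2 −u'' v dx = −[u'(x) v(x)]_0^2 + ∫_0^2 u'(x) v'(x) dx.
Thus ∫_0^2 u'(x) v'(x) dx = ∫_0^2 f(x) v(x) dx + [u'(x) v(x)]_0^2.
Choose V so that boundary terms are either known or forced to vanish.
u has homogeneous Neumann: u'(0) = u'(2) = 0. So [u' v]_0^2 = 0·v(2) − 0·v(0) = 0 for any v; take V = H^1(0, 2).
Weak formulation: find u (satisfying any essential BC) such that ∫_0^2 u'(x) v'(x) dx = ∫_0^2 f v dx for all v ∈ V (homogeneous Neumann, so boundary terms vanish).
Substituting f(x) = x^2 - x - 1/3, the right-hand side is ∫_0^2 (x^2 - x - 1/3) v dx.
Compatibility check (pure Neumann): taking v ≡ 1 ∈ V gives 0 = ∫_0^2 f dx + (0) − (0), i.e. ∫_0^2 f dx must equal u'(0) − u'(2) = 0. Indeed ∫_0^2 (x^2 - x - 1/3) dx = 0, so the data are compatible. The solution is then unique only up to an additive constant (fix it e.g. by requiring ∫_0^2 u dx = 0).


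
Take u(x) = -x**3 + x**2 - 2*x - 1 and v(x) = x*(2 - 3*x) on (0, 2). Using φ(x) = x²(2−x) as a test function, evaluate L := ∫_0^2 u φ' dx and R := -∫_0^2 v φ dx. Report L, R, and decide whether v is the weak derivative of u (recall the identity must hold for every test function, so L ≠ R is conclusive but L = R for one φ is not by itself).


LHS = 88/15, RHS = 16/5. No, v is not the weak derivative of u.

u(x) = -x**3 + x**2 - 2*x - 1, classical derivative u'(x) = -3*x**2 + 2*x - 2.
φ(x) = x²(2−x), so φ'(x) = x*(4 - 3*x).
Note φ(0) = φ(2) = 0, so the boundary term u·φ vanishes.
LHS = ∫_0^2 u(x) φ'(x) dx = ∫_0^2 (3*x^5 - 7*x^4 + 10*x^3 - 5*x^2 - 4*x) dx. Term by term:
  ∫_0^2 3*x^5 dx = 32;  ∫_0^2 -7*x^4 dx = -224/5;  ∫_0^2 10*x^3 dx = 40;
  ∫_0^2 -5*x^2 dx = -40/3;  ∫_0^2 -4*x dx = -8.
Sum: 32 − 224/5 + 40 − 40/3 − 8 = 88/15.
So LHS = 88/15.
∫_0^2 v(x) φ(x) dx = ∫_0^2 (3*x^5 - 8*x^4 + 4*x^3) dx. Term by term:
  ∫_0^2 3*x^5 dx = 32;  ∫_0^2 -8*x^4 dx = -256/5;  ∫_0^2 4*x^3 dx = 16.
Sum: 32 − 256/5 + 16 = -16/5.
So RHS = -∫_0^2 v(x) φ(x) dx = 16/5.
LHS − RHS = 8/3 ≠ 0, so the identity fails.
(For a valid weak derivative the identity must hold for EVERY test function, in particular this one. The failure shows v is NOT the weak derivative of u.)
Correct weak derivative would be u'(x) = -3*x**2 + 2*x - 2.


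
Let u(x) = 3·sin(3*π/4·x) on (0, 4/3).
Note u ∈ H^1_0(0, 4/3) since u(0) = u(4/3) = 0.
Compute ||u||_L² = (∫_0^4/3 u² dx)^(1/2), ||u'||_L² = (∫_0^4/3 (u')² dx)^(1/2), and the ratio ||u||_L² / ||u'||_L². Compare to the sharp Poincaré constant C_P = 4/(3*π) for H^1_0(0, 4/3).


||u||_L² / ||u'||_L² = 4/(3*π) = C_P.

u(x) = 3·sin(3*π/4·x), so u'(x) = 9*π*cos(3*π*x/4)/4.
Writing u(x) = A·sin(kπx/L) with A = 3 and k = 1, use ∫_0^L sin²(kπx/L) dx = L/2 and ∫_0^L cos²(kπx/L) dx = L/2.
u² = 9·sin²(3*π/4·x) and (u')² = 81*π^2/16·cos²(3*π/4·x), and each of sin², cos² integrates to L/2 = 2/3 over (0, 4/3).
∫_0^4/3 u² dx = 6, so ||u||_L² = sqrt(6).
∫_0^4/3 (u')² dx = 27*π^2/8, so ||u'||_L² = 3*sqrt(6)*π/4.
Ratio ||u||_L² / ||u'||_L² = 4/(3*π).
Sharp Poincaré constant on H^1_0(0, 4/3) is C_P = L/π = 4/(3*π), achieved by sin(3*π/4·x).
This is the k = 1 eigenfunction (up to amplitude), so the ratio equals the sharp Poincaré constant exactly.


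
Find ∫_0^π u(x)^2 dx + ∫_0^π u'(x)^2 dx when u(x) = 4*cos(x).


||u||_{H^1(0,π)}^2 = 16*π

u'(x) = -4*sin(x).
Expand u² and (u')² and integrate term by term on (0, π), using: for integers n ≥ 1, ∫_0^π sin²(nx) dx = ∫_0^π cos²(nx) dx = π/2; for n ≠ n', ∫_0^π sin(nx)sin(n'x) dx = ∫_0^π cos(nx)cos(n'x) dx = 0; and by product-to-sum, ∫_0^π sin(nx)cos(n'x) dx = ½∫_0^π [sin((n+n')x) + sin((n−n')x)] dx, which is 0 when n+n' is even and 2n/(n²−n'²) when n+n' is odd (it need not vanish on (0, π)).
  u² squared terms: (4)²·∫cos(x)² dx = 16·π/2 = 8*π.
  So ∫_0^π u² dx = 8*π.
  (u')² squared terms: (-4)²·∫sin(x)² dx = 16·π/2 = 8*π.
  So ∫_0^π (u')² dx = 8*π.
||u||_{H^1}^2 = (8*π) + (8*π) = 16*π.


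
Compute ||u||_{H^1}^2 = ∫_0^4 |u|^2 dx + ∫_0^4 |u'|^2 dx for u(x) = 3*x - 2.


||u||_{H^1}^2 = 148

The H^1 norm (squared) on an interval (0, L) is
  ||u||_{H^1}^2 = ∫_0^L u(x)^2 dx + ∫_0^L u'(x)^2 dx.
Compute u'(x) = 3.
Then u(x)^2 = 9*x**2 - 12*x + 4 and u'(x)^2 = 9.
Integrate each monomial from 0 to 4 using ∫_0^4 c·x^n dx = c·4^(n+1)/(n+1):
  ∫_0^4 u(x)^2 dx = ∫_0^4 (9*x^2 - 12*x + 4) dx. Term by term:
    ∫_0^4 9*x^2 dx = 192;  ∫_0^4 -12*x dx = -96;  ∫_0^4 4 dx = 16.
  Sum: 192 − 96 + 16 = 112.
  ∫_0^4 u'(x)^2 dx = ∫_0^4 (9) dx. Term by term:
    ∫_0^4 9 dx = 36.
Adding: ||u||_{H^1}^2 = 112 + 36 = 148.


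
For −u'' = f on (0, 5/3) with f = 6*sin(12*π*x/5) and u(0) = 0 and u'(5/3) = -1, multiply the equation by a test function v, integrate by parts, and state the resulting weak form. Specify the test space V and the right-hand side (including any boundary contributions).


V = {v ∈ H^1(0, 5/3) : v(0) = 0} (test functions vanish at x = 0 where u is specified); weak form: ∫_0^5/3 u'v' dx = ∫_0^5/3 (6*sin(12*π*x/5)) v dx − v(5/3) for all v ∈ V.

Multiply both sides by a test function v and integrate from 0 to 5/3:
  ∫_0^5/3 −u''(x) v(x) dx = ∫_0^5/3 f(x) v(x) dx.
Integrate the LHS by parts once:
  ∫_0^5/3 −u'' v dx = −[u'(x) v(x)]_0^5/3 + ∫_0^5/3 u'(x) v'(x) dx.
Thus ∫_0^5/3 u'(x) v'(x) dx = ∫_0^5/3 f(x) v(x) dx + [u'(x) v(x)]_0^5/3.
Choose V so that boundary terms are either known or forced to vanish.
Mixed BC: u(0) = 0 (Dirichlet) and u'(5/3) = -1 (Neumann). Define V = {v ∈ H^1(0, 5/3) : v(0) = 0}. Then [u' v]_0^5/3 = u'(5/3)·v(5/3) − u'(0)·0 = − v(5/3).
Weak formulation: find u (satisfying any essential BC) such that ∫_0^5/3 u'(x) v'(x) dx = ∫_0^5/3 f v dx − v(5/3) for all v ∈ V (Dirichlet at 0 absorbed into V; Neumann datum at x = 5/3 contributes the boundary term).
Substituting f(x) = 6*sin(12*π*x/5), the right-hand side is ∫_0^5/3 (6*sin(12*π*x/5)) v dx − v(5/3).


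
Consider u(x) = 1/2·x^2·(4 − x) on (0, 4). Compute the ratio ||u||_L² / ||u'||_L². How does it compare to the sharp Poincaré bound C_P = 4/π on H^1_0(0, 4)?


||u||_L² / ||u'||_L² = 2*sqrt(14)/7 < C_P = 4/π.

u(x) = 1/2·x^2·(4 − x), so u'(x) = x*(8 - 3*x)/2.
u(x) = 1/2·x^2·(4 − x) vanishes at x = 0 and x = 4, so u ∈ H^1_0(0, 4). Differentiate via the product rule and integrate the resulting polynomials term by term.
  ∫_0^4 u² dx = ∫_0^4 (x^6/4 - 2*x^5 + 4*x^4) dx. Term by term:
    ∫_0^4 x^6/4 dx = 4096/7;  ∫_0^4 -2*x^5 dx = -4096/3;  ∫_0^4 4*x^4 dx = 4096/5.
  Sum: 4096/7 − 4096/3 + 4096/5 = 4096/105.
  ∫_0^4 (u')² dx = ∫_0^4 (9*x^4/4 - 12*x^3 + 16*x^2) dx. Term by term:
    ∫_0^4 9*x^4/4 dx = 2304/5;  ∫_0^4 -12*x^3 dx = -768;  ∫_0^4 16*x^2 dx = 1024/3.
  Sum: 2304/5 − 768 + 1024/3 = 512/15.
∫_0^4 u² dx = 4096/105, so ||u||_L² = 64*sqrt(105)/105.
∫_0^4 (u')² dx = 512/15, so ||u'||_L² = 16*sqrt(30)/15.
Ratio ||u||_L² / ||u'||_L² = 2*sqrt(14)/7.
Sharp Poincaré constant on H^1_0(0, 4) is C_P = L/π = 4/π, achieved by sin(π/4·x).
A polynomial bump cannot attain the sharp Poincaré constant (only the first sine eigenfunction does), so the ratio is strictly less than C_P, consistent with ||u||_L² ≤ C_P ||u'||_L².


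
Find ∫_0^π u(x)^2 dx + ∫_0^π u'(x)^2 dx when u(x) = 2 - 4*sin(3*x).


||u||_{H^1(0,π)}^2 = -32/3 + 84*π

u'(x) = -12*cos(3*x).
Expand u² and (u')² and integrate term by term on (0, π), using: for integers n ≥ 1, ∫_0^π sin²(nx) dx = ∫_0^π cos²(nx) dx = π/2; for n ≠ n', ∫_0^π sin(nx)sin(n'x) dx = ∫_0^π cos(nx)cos(n'x) dx = 0; and by product-to-sum, ∫_0^π sin(nx)cos(n'x) dx = ½∫_0^π [sin((n+n')x) + sin((n−n')x)] dx, which is 0 when n+n' is even and 2n/(n²−n'²) when n+n' is odd (it need not vanish on (0, π)). For the constant mode: ∫_0^π 1 dx = π, ∫_0^π cos(nx) dx = 0, ∫_0^π sin(nx) dx = (1−(−1)^n)/n.
  u² squared terms: (2)²·∫1 dx = 4·π = 4*π;  (-4)²·∫sin(3x)² dx = 16·π/2 = 8*π.
  u² cross terms: 2·(2)·(-4)·∫1·sin(3x) dx = -16·(2/3) = -32/3.
  So ∫_0^π u² dx = 4*π + 8*π − 32/3 = -32/3 + 12*π.
  (u')² squared terms: (-12)²·∫cos(3x)² dx = 144·π/2 = 72*π.
  So ∫_0^π (u')² dx = 72*π.
||u||_{H^1}^2 = (-32/3 + 12*π) + (72*π) = -32/3 + 84*π.


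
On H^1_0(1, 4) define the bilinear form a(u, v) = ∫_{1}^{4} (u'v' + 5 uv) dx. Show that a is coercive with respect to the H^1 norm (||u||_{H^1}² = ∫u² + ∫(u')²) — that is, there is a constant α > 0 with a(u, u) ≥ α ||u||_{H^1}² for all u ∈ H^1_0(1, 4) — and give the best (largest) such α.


α = 1

Coercivity of a(·,·) on H^1_0(1, 4) means a(u, u) ≥ α ||u||_{H^1}² for every u ∈ H^1_0.
The interval has length L = 3, and Poincaré/coercivity depend only on L. Here a(u, u) = ∫(u')² + (5)·∫u².
Here c = 5 ≥ 1, so a(u,u) = ∫(u')² + c∫u² ≥ ∫(u')² + ∫u² = ||u||_{H^1}², i.e. α = 1 works. No larger α is possible: a(u,u) ≥ α||u||_{H^1}² means (1−α)∫(u')² ≥ (α−c)∫u², and for the modes u_n = sin(nπ(x−x₀)/L) (x₀ the left endpoint) one has ∫u_n²/∫(u_n')² = (L/(nπ))² → 0, so a(u_n,u_n)/||u_n||_{H^1}² → 1. Hence the optimal constant is α = 1.
Therefore α = 1.


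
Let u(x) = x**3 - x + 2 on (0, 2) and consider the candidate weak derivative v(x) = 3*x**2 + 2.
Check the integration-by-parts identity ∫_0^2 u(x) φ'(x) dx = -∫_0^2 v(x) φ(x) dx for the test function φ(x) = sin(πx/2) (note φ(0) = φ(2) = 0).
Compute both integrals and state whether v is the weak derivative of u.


LHS = -20/π + 96/π^3, RHS = -32/π + 96/π^3. No, v is not the weak derivative of u.

u(x) = x**3 - x + 2, classical derivative u'(x) = 3*x**2 - 1.
φ(x) = sin(πx/2), so φ'(x) = π*cos(π*x/2)/2.
Note φ(0) = φ(2) = 0, so the boundary term u·φ vanishes.
LHS = ∫_0^2 u(x) φ'(x) dx = ∫_0^2 (π*x^3*cos(π*x/2)/2 - π*x*cos(π*x/2)/2 + π*cos(π*x/2)) dx. Term by term:
  ∫_0^2 π*cos(π*x/2) dx = 0;  ∫_0^2 π*x^3*cos(π*x/2)/2 dx = -24/π + 96/π^3;  ∫_0^2 -π*x*cos(π*x/2)/2 dx = 4/π.
Sum: 0 + -24/π + 96/π^3 + 4/π = -20/π + 96/π^3.
So LHS = -20/π + 96/π^3.
∫_0^2 v(x) φ(x) dx = ∫_0^2 (3*x^2*sin(π*x/2) + 2*sin(π*x/2)) dx. Term by term:
  ∫_0^2 2*sin(π*x/2) dx = 8/π;  ∫_0^2 3*x^2*sin(π*x/2) dx = -96/π^3 + 24/π.
Sum: 8/π + -96/π^3 + 24/π = -96/π^3 + 32/π.
So RHS = -∫_0^2 v(x) φ(x) dx = -32/π + 96/π^3.
LHS − RHS = 12/π ≠ 0, so the identity fails.
(For a valid weak derivative the identity must hold for EVERY test function, in particular this one. The failure shows v is NOT the weak derivative of u.)
Correct weak derivative would be u'(x) = 3*x**2 - 1.


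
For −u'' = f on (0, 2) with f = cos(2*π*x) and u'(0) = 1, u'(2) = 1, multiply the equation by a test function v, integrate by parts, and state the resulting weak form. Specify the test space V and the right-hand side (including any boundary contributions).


V = H^1(0, 2) (v unrestricted at boundary; u is determined up to an additive constant); weak form: ∫_0^2 u'v' dx = ∫_0^2 (cos(2*π*x)) v dx + v(2) − v(0) for all v ∈ V.

Multiply both sides by a test function v and integrate from 0 to 2:
  ∫_0^2 −u''(x) v(x) dx = ∫_0^2 f(x) v(x) dx.
Integrate the LHS by parts once:
  ∫_0^2 −u'' v dx = −[u'(x) v(x)]_0^2 + ∫_0^2 u'(x) v'(x) dx.
Thus ∫_0^2 u'(x) v'(x) dx = ∫_0^2 f(x) v(x) dx + [u'(x) v(x)]_0^2.
Choose V so that boundary terms are either known or forced to vanish.
u has inhomogeneous Neumann u'(0) = 1, u'(2) = 1. [u' v]_0^2 = (1)·v(2) − (1)·v(0) = v(2) − v(0). Take V = H^1(0, 2); boundary term becomes part of RHS.
Weak formulation: find u (satisfying any essential BC) such that ∫_0^2 u'(x) v'(x) dx = ∫_0^2 f v dx + v(2) − v(0) for all v ∈ V (Neumann data are natural BCs: they enter the RHS as boundary terms).
Substituting f(x) = cos(2*π*x), the right-hand side is ∫_0^2 (cos(2*π*x)) v dx + v(2) − v(0).
Compatibility check (pure Neumann): taking v ≡ 1 ∈ V gives 0 = ∫_0^2 f dx + (1) − (1), i.e. ∫_0^2 f dx must equal u'(0) − u'(2) = 0. Indeed ∫_0^2 (cos(2*π*x)) dx = 0, so the data are compatible. The solution is then unique only up to an additive constant (fix it e.g. by requiring ∫_0^2 u dx = 0).


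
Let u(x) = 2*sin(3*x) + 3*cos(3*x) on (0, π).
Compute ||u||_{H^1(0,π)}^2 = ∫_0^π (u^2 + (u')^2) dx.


||u||_{H^1(0,π)}^2 = 65*π

u'(x) = -9*sin(3*x) + 6*cos(3*x).
Expand u² and (u')² and integrate term by term on (0, π), using: for integers n ≥ 1, ∫_0^π sin²(nx) dx = ∫_0^π cos²(nx) dx = π/2; for n ≠ n', ∫_0^π sin(nx)sin(n'x) dx = ∫_0^π cos(nx)cos(n'x) dx = 0; and by product-to-sum, ∫_0^π sin(nx)cos(n'x) dx = ½∫_0^π [sin((n+n')x) + sin((n−n')x)] dx, which is 0 when n+n' is even and 2n/(n²−n'²) when n+n' is odd (it need not vanish on (0, π)).
  u² squared terms: (2)²·∫sin(3x)² dx = 4·π/2 = 2*π;  (3)²·∫cos(3x)² dx = 9·π/2 = 9*π/2.
  u² cross terms: 2·(2)·(3)·∫sin(3x)·cos(3x) dx = 12·(0) = 0.
  So ∫_0^π u² dx = 2*π + 9*π/2 + 0 = 13*π/2.
  (u')² squared terms: (-9)²·∫sin(3x)² dx = 81·π/2 = 81*π/2;  (6)²·∫cos(3x)² dx = 36·π/2 = 18*π.
  (u')² cross terms: 2·(-9)·(6)·∫sin(3x)·cos(3x) dx = -108·(0) = 0.
  So ∫_0^π (u')² dx = 81*π/2 + 18*π + 0 = 117*π/2.
||u||_{H^1}^2 = (13*π/2) + (117*π/2) = 65*π.


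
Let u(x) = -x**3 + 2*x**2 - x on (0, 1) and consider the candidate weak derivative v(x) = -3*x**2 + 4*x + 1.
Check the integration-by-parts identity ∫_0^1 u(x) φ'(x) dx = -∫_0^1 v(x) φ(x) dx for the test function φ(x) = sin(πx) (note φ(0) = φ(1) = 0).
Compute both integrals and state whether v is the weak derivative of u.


LHS = (-12 + π^2)/π^3, RHS = -3/π - 12/π^3. No, v is not the weak derivative of u.

u(x) = -x**3 + 2*x**2 - x, classical derivative u'(x) = -3*x**2 + 4*x - 1.
φ(x) = sin(πx), so φ'(x) = π*cos(π*x).
Note φ(0) = φ(1) = 0, so the boundary term u·φ vanishes.
LHS = ∫_0^1 u(x) φ'(x) dx = ∫_0^1 (-π*x^3*cos(π*x) + 2*π*x^2*cos(π*x) - π*x*cos(π*x)) dx. Term by term:
  ∫_0^1 -π*x*cos(π*x) dx = 2/π;  ∫_0^1 -π*x^3*cos(π*x) dx = -12/π^3 + 3/π;  ∫_0^1 2*π*x^2*cos(π*x) dx = -4/π.
Sum: 2/π + -12/π^3 + 3/π − 4/π = (-12 + π^2)/π^3.
So LHS = (-12 + π^2)/π^3.
∫_0^1 v(x) φ(x) dx = ∫_0^1 (-3*x^2*sin(π*x) + 4*x*sin(π*x) + sin(π*x)) dx. Term by term:
  ∫_0^1 -3*x^2*sin(π*x) dx = -3/π + 12/π^3;  ∫_0^1 4*x*sin(π*x) dx = 4/π;  ∫_0^1 sin(π*x) dx = 2/π.
Sum: -3/π + 12/π^3 + 4/π + 2/π = 12/π^3 + 3/π.
So RHS = -∫_0^1 v(x) φ(x) dx = -3/π - 12/π^3.
LHS − RHS = 4/π ≠ 0, so the identity fails.
(For a valid weak derivative the identity must hold for EVERY test function, in particular this one. The failure shows v is NOT the weak derivative of u.)
Correct weak derivative would be u'(x) = -3*x**2 + 4*x - 1.


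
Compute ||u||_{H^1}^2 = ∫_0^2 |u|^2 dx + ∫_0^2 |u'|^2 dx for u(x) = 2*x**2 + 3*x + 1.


||u||_{H^1}^2 = 3464/15

The H^1 norm (squared) on an interval (0, L) is
  ||u||_{H^1}^2 = ∫_0^L u(x)^2 dx + ∫_0^L u'(x)^2 dx.
Compute u'(x) = 4*x + 3.
Then u(x)^2 = 4*x**4 + 12*x**3 + 13*x**2 + 6*x + 1 and u'(x)^2 = 16*x**2 + 24*x + 9.
Integrate each monomial from 0 to 2 using ∫_0^2 c·x^n dx = c·2^(n+1)/(n+1):
  ∫_0^2 u(x)^2 dx = ∫_0^2 (4*x^4 + 12*x^3 + 13*x^2 + 6*x + 1) dx. Term by term:
    ∫_0^2 4*x^4 dx = 128/5;  ∫_0^2 12*x^3 dx = 48;  ∫_0^2 13*x^2 dx = 104/3;
    ∫_0^2 6*x dx = 12;  ∫_0^2 1 dx = 2.
  Sum: 128/5 + 48 + 104/3 + 12 + 2 = 1834/15.
  ∫_0^2 u'(x)^2 dx = ∫_0^2 (16*x^2 + 24*x + 9) dx. Term by term:
    ∫_0^2 16*x^2 dx = 128/3;  ∫_0^2 24*x dx = 48;  ∫_0^2 9 dx = 18.
  Sum: 128/3 + 48 + 18 = 326/3.
Adding: ||u||_{H^1}^2 = 1834/15 + 326/3 = 3464/15.


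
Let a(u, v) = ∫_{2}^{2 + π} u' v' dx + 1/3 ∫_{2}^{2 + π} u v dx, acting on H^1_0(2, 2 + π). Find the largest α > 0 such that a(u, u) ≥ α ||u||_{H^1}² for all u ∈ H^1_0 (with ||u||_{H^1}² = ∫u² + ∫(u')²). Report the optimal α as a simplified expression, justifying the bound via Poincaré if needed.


α = 2/3

Coercivity of a(·,·) on H^1_0(2, 2 + π) means a(u, u) ≥ α ||u||_{H^1}² for every u ∈ H^1_0.
The interval has length L = π, and Poincaré/coercivity depend only on L. Here a(u, u) = ∫(u')² + (1/3)·∫u².
Here 0 < c = 1/3 < 1. The condition a(u,u) ≥ α||u||_{H^1}² reads (1−α)∫(u')² ≥ (α−c)∫u². Any admissible α is ≤ 1 (rapidly oscillating u have ∫u²/∫(u')² → 0), and α = 1 would force 0 ≥ (1−c)∫u², impossible since c < 1; so 1−α > 0. By the sharp Poincaré inequality on H^1_0 of an interval of length L, ∫(u')² ≥ (π/L)²∫u² with equality for the first sine mode sin(π(x−x₀)/L) (x₀ the left endpoint), so the inequality holds for all u iff (1−α)(π/L)² ≥ α − c, i.e. α ≤ ((π/L)² + c)/((π/L)² + 1) = (1 + c(L/π)²)/(1 + (L/π)²). With (π/L)² = 1 and c = 1/3, the largest admissible constant is α = ((π/L)² + c)/((π/L)² + 1).
Simplifying, α = 2/3.


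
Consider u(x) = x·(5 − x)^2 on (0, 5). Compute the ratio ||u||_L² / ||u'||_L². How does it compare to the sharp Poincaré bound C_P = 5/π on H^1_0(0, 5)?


||u||_L² / ||u'||_L² = 5*sqrt(14)/14 < C_P = 5/π.

u(x) = x·(5 − x)^2, so u'(x) = (x - 5)*(3*x - 5).
u(x) = x·(5 − x)^2 vanishes at x = 0 and x = 5, so u ∈ H^1_0(0, 5). Differentiate via the product rule and integrate the resulting polynomials term by term.
  ∫_0^5 u² dx = ∫_0^5 (x^6 - 20*x^5 + 150*x^4 - 500*x^3 + 625*x^2) dx. Term by term:
    ∫_0^5 x^6 dx = 78125/7;  ∫_0^5 -20*x^5 dx = -156250/3;  ∫_0^5 150*x^4 dx = 93750;
    ∫_0^5 -500*x^3 dx = -78125;  ∫_0^5 625*x^2 dx = 78125/3.
  Sum: 78125/7 − 156250/3 + 93750 − 78125 + 78125/3 = 15625/21.
  ∫_0^5 (u')² dx = ∫_0^5 (9*x^4 - 120*x^3 + 550*x^2 - 1000*x + 625) dx. Term by term:
    ∫_0^5 9*x^4 dx = 5625;  ∫_0^5 -120*x^3 dx = -18750;  ∫_0^5 550*x^2 dx = 68750/3;
    ∫_0^5 -1000*x dx = -12500;  ∫_0^5 625 dx = 3125.
  Sum: 5625 − 18750 + 68750/3 − 12500 + 3125 = 1250/3.
∫_0^5 u² dx = 15625/21, so ||u||_L² = 125*sqrt(21)/21.
∫_0^5 (u')² dx = 1250/3, so ||u'||_L² = 25*sqrt(6)/3.
Ratio ||u||_L² / ||u'||_L² = 5*sqrt(14)/14.
Sharp Poincaré constant on H^1_0(0, 5) is C_P = L/π = 5/π, achieved by sin(π/5·x).
A polynomial bump cannot attain the sharp Poincaré constant (only the first sine eigenfunction does), so the ratio is strictly less than C_P, consistent with ||u||_L² ≤ C_P ||u'||_L².


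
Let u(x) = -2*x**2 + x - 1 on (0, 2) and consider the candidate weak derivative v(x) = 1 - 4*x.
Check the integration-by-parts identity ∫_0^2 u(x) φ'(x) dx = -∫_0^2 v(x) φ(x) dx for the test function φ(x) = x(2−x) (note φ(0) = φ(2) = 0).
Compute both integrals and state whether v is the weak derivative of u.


LHS = 4, RHS = 4. Yes, v = u' weakly.

u(x) = -2*x**2 + x - 1, classical derivative u'(x) = 1 - 4*x.
φ(x) = x(2−x), so φ'(x) = 2 - 2*x.
Note φ(0) = φ(2) = 0, so the boundary term u·φ vanishes.
LHS = ∫_0^2 u(x) φ'(x) dx = ∫_0^2 (4*x^3 - 6*x^2 + 4*x - 2) dx. Term by term:
  ∫_0^2 4*x^3 dx = 16;  ∫_0^2 -6*x^2 dx = -16;  ∫_0^2 4*x dx = 8;
  ∫_0^2 -2 dx = -4.
Sum: 16 − 16 + 8 − 4 = 4.
So LHS = 4.
∫_0^2 v(x) φ(x) dx = ∫_0^2 (4*x^3 - 9*x^2 + 2*x) dx. Term by term:
  ∫_0^2 4*x^3 dx = 16;  ∫_0^2 -9*x^2 dx = -24;  ∫_0^2 2*x dx = 4.
Sum: 16 − 24 + 4 = -4.
So RHS = -∫_0^2 v(x) φ(x) dx = 4.
LHS = RHS, so the identity holds for this test φ.
Moreover u is smooth here and v(x) = u'(x) = 1 - 4*x pointwise, so the identity holds for every test function. Hence v is the weak derivative of u.


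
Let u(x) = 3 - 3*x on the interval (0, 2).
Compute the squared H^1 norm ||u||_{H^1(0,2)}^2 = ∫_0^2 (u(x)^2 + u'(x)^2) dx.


||u||_{H^1}^2 = 24

The H^1 norm (squared) on an interval (0, L) is
  ||u||_{H^1}^2 = ∫_0^L u(x)^2 dx + ∫_0^L u'(x)^2 dx.
Compute u'(x) = -3.
Then u(x)^2 = 9*x**2 - 18*x + 9 and u'(x)^2 = 9.
Integrate each monomial from 0 to 2 using ∫_0^2 c·x^n dx = c·2^(n+1)/(n+1):
  ∫_0^2 u(x)^2 dx = ∫_0^2 (9*x^2 - 18*x + 9) dx. Term by term:
    ∫_0^2 9*x^2 dx = 24;  ∫_0^2 -18*x dx = -36;  ∫_0^2 9 dx = 18.
  Sum: 24 − 36 + 18 = 6.
  ∫_0^2 u'(x)^2 dx = ∫_0^2 (9) dx. Term by term:
    ∫_0^2 9 dx = 18.
Adding: ||u||_{H^1}^2 = 6 + 18 = 24.


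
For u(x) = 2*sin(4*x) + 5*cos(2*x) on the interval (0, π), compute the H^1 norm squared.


||u||_{H^1(0,π)}^2 = 193*π/2

u'(x) = -10*sin(2*x) + 8*cos(4*x).
Expand u² and (u')² and integrate term by term on (0, π), using: for integers n ≥ 1, ∫_0^π sin²(nx) dx = ∫_0^π cos²(nx) dx = π/2; for n ≠ n', ∫_0^π sin(nx)sin(n'x) dx = ∫_0^π cos(nx)cos(n'x) dx = 0; and by product-to-sum, ∫_0^π sin(nx)cos(n'x) dx = ½∫_0^π [sin((n+n')x) + sin((n−n')x)] dx, which is 0 when n+n' is even and 2n/(n²−n'²) when n+n' is odd (it need not vanish on (0, π)).
  u² squared terms: (2)²·∫sin(4x)² dx = 4·π/2 = 2*π;  (5)²·∫cos(2x)² dx = 25·π/2 = 25*π/2.
  u² cross terms: 2·(2)·(5)·∫sin(4x)·cos(2x) dx = 20·(0) = 0.
  So ∫_0^π u² dx = 2*π + 25*π/2 + 0 = 29*π/2.
  (u')² squared terms: (-10)²·∫sin(2x)² dx = 100·π/2 = 50*π;  (8)²·∫cos(4x)² dx = 64·π/2 = 32*π.
  (u')² cross terms: 2·(-10)·(8)·∫sin(2x)·cos(4x) dx = -160·(0) = 0.
  So ∫_0^π (u')² dx = 50*π + 32*π + 0 = 82*π.
||u||_{H^1}^2 = (29*π/2) + (82*π) = 193*π/2.


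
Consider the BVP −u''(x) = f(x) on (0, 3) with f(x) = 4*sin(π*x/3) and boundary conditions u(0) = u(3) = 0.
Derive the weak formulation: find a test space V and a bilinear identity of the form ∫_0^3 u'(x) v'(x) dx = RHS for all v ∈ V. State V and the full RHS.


V = H^1_0(0, 3) (so v(0) = v(3) = 0); weak form: ∫_0^3 u'v' dx = ∫_0^3 (4*sin(π*x/3)) v dx for all v ∈ V.

Multiply both sides by a test function v and integrate from 0 to 3:
  ∫_0^3 −u''(x) v(x) dx = ∫_0^3 f(x) v(x) dx.
Integrate the LHS by parts once:
  ∫_0^3 −u'' v dx = −[u'(x) v(x)]_0^3 + ∫_0^3 u'(x) v'(x) dx.
Thus ∫_0^3 u'(x) v'(x) dx = ∫_0^3 f(x) v(x) dx + [u'(x) v(x)]_0^3.
Choose V so that boundary terms are either known or forced to vanish.
u is Dirichlet: u(0) = u(3) = 0. Let V = H^1_0(0, 3); then v(0) = v(3) = 0, and [u' v]_0^3 = 0.
Weak formulation: find u (satisfying any essential BC) such that ∫_0^3 u'(x) v'(x) dx = ∫_0^3 f v dx for all v ∈ V.
Substituting f(x) = 4*sin(π*x/3), the right-hand side is ∫_0^3 (4*sin(π*x/3)) v dx.


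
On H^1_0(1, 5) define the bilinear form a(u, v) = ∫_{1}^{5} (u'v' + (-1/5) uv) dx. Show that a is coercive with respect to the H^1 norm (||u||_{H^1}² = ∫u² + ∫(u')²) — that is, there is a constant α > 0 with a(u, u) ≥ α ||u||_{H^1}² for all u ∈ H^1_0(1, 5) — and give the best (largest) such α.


α = (-16/5 + π^2)/(π^2 + 16)

Coercivity of a(·,·) on H^1_0(1, 5) means a(u, u) ≥ α ||u||_{H^1}² for every u ∈ H^1_0.
The interval has length L = 4, and Poincaré/coercivity depend only on L. Here a(u, u) = ∫(u')² + (-1/5)·∫u².
Here c = -1/5 < 0 with |c| < (π/L)² = π^2/16, so coercivity still holds. The condition a(u,u) ≥ α||u||_{H^1}² reads (1−α)∫(u')² ≥ (α−c)∫u². Any admissible α is ≤ 1 (rapidly oscillating u have ∫u²/∫(u')² → 0), and α = 1 would force 0 ≥ (1−c)∫u², impossible since c < 1; so 1−α > 0. By the sharp Poincaré inequality on H^1_0 of an interval of length L, ∫(u')² ≥ (π/L)²∫u² with equality for the first sine mode sin(π(x−x₀)/L) (x₀ the left endpoint), so the inequality holds for all u iff (1−α)(π/L)² ≥ α − c, i.e. α ≤ ((π/L)² + c)/((π/L)² + 1) = (1 + c(L/π)²)/(1 + (L/π)²). (Direct route, valid since c ≤ 0: Poincaré gives c∫u² ≥ c(L/π)²∫(u')², so a(u,u) ≥ (1 + c(L/π)²)∫(u')², while ||u||_{H^1}² ≤ (1 + (L/π)²)∫(u')²; dividing yields the same α.) With (π/L)² = π^2/16 and c = -1/5, the largest admissible constant is α = ((π/L)² + c)/((π/L)² + 1).
Simplifying, α = (-16/5 + π^2)/(π^2 + 16).


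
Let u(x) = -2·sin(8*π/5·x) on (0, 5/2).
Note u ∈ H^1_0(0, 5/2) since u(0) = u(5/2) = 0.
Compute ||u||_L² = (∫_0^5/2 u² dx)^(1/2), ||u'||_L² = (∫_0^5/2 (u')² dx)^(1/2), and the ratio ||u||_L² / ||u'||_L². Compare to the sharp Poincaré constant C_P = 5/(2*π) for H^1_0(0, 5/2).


||u||_L² / ||u'||_L² = 5/(8*π) < C_P = 5/(2*π).

u(x) = -2·sin(8*π/5·x), so u'(x) = -16*π*cos(8*π*x/5)/5.
Writing u(x) = A·sin(kπx/L) with A = -2 and k = 4, use ∫_0^L sin²(kπx/L) dx = L/2 and ∫_0^L cos²(kπx/L) dx = L/2.
u² = 4·sin²(8*π/5·x) and (u')² = 256*π^2/25·cos²(8*π/5·x), and each of sin², cos² integrates to L/2 = 5/4 over (0, 5/2).
∫_0^5/2 u² dx = 5, so ||u||_L² = sqrt(5).
∫_0^5/2 (u')² dx = 64*π^2/5, so ||u'||_L² = 8*sqrt(5)*π/5.
Ratio ||u||_L² / ||u'||_L² = 5/(8*π).
Sharp Poincaré constant on H^1_0(0, 5/2) is C_P = L/π = 5/(2*π), achieved by sin(2*π/5·x).
This is the k = 4 harmonic; the ratio L/(kπ) is strictly less than C_P = L/π, consistent with the sharp inequality ||u||_L² ≤ C_P ||u'||_L².


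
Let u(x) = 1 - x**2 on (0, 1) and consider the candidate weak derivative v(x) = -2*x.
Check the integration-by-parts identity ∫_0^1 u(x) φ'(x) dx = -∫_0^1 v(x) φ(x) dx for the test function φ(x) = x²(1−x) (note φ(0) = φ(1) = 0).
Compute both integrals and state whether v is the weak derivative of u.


LHS = 1/10, RHS = 1/10. Yes, v = u' weakly.

u(x) = 1 - x**2, classical derivative u'(x) = -2*x.
φ(x) = x²(1−x), so φ'(x) = x*(2 - 3*x).
Note φ(0) = φ(1) = 0, so the boundary term u·φ vanishes.
LHS = ∫_0^1 u(x) φ'(x) dx = ∫_0^1 (3*x^4 - 2*x^3 - 3*x^2 + 2*x) dx. Term by term:
  ∫_0^1 3*x^4 dx = 3/5;  ∫_0^1 -2*x^3 dx = -1/2;  ∫_0^1 -3*x^2 dx = -1;
  ∫_0^1 2*x dx = 1.
Sum: 3/5 − 1/2 − 1 + 1 = 1/10.
So LHS = 1/10.
∫_0^1 v(x) φ(x) dx = ∫_0^1 (2*x^4 - 2*x^3) dx. Term by term:
  ∫_0^1 2*x^4 dx = 2/5;  ∫_0^1 -2*x^3 dx = -1/2.
Sum: 2/5 − 1/2 = -1/10.
So RHS = -∫_0^1 v(x) φ(x) dx = 1/10.
LHS = RHS, so the identity holds for this test φ.
Moreover u is smooth here and v(x) = u'(x) = -2*x pointwise, so the identity holds for every test function. Hence v is the weak derivative of u.


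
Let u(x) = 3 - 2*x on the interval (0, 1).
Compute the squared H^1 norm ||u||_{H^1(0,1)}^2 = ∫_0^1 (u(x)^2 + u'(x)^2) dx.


||u||_{H^1}^2 = 25/3

The H^1 norm (squared) on an interval (0, L) is
  ||u||_{H^1}^2 = ∫_0^L u(x)^2 dx + ∫_0^L u'(x)^2 dx.
Compute u'(x) = -2.
Then u(x)^2 = 4*x**2 - 12*x + 9 and u'(x)^2 = 4.
Integrate each monomial from 0 to 1 using ∫_0^1 c·x^n dx = c·1^(n+1)/(n+1):
  ∫_0^1 u(x)^2 dx = ∫_0^1 (4*x^2 - 12*x + 9) dx. Term by term:
    ∫_0^1 4*x^2 dx = 4/3;  ∫_0^1 -12*x dx = -6;  ∫_0^1 9 dx = 9.
  Sum: 4/3 − 6 + 9 = 13/3.
  ∫_0^1 u'(x)^2 dx = ∫_0^1 (4) dx. Term by term:
    ∫_0^1 4 dx = 4.
Adding: ||u||_{H^1}^2 = 13/3 + 4 = 25/3.


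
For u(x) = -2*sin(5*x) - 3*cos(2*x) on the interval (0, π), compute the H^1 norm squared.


||u||_{H^1(0,π)}^2 = 200/7 + 149*π/2

u'(x) = 6*sin(2*x) - 10*cos(5*x).
Expand u² and (u')² and integrate term by term on (0, π), using: for integers n ≥ 1, ∫_0^π sin²(nx) dx = ∫_0^π cos²(nx) dx = π/2; for n ≠ n', ∫_0^π sin(nx)sin(n'x) dx = ∫_0^π cos(nx)cos(n'x) dx = 0; and by product-to-sum, ∫_0^π sin(nx)cos(n'x) dx = ½∫_0^π [sin((n+n')x) + sin((n−n')x)] dx, which is 0 when n+n' is even and 2n/(n²−n'²) when n+n' is odd (it need not vanish on (0, π)).
  u² squared terms: (-3)²·∫cos(2x)² dx = 9·π/2 = 9*π/2;  (-2)²·∫sin(5x)² dx = 4·π/2 = 2*π.
  u² cross terms: 2·(-3)·(-2)·∫cos(2x)·sin(5x) dx = 12·(10/21) = 40/7.
  So ∫_0^π u² dx = 9*π/2 + 2*π + 40/7 = 40/7 + 13*π/2.
  (u')² squared terms: (-10)²·∫cos(5x)² dx = 100·π/2 = 50*π;  (6)²·∫sin(2x)² dx = 36·π/2 = 18*π.
  (u')² cross terms: 2·(-10)·(6)·∫cos(5x)·sin(2x) dx = -120·(-4/21) = 160/7.
  So ∫_0^π (u')² dx = 50*π + 18*π + 160/7 = 160/7 + 68*π.
||u||_{H^1}^2 = (40/7 + 13*π/2) + (160/7 + 68*π) = 200/7 + 149*π/2.


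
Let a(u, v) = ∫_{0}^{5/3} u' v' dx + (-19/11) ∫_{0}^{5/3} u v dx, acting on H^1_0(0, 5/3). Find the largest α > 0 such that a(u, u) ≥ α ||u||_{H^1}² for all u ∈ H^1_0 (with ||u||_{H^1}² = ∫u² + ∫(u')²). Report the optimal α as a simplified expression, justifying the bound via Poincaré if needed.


α = (-475 + 99*π^2)/(11*(25 + 9*π^2))

Coercivity of a(·,·) on H^1_0(0, 5/3) means a(u, u) ≥ α ||u||_{H^1}² for every u ∈ H^1_0.
The interval has length L = 5/3, and Poincaré/coercivity depend only on L. Here a(u, u) = ∫(u')² + (-19/11)·∫u².
Here c = -19/11 < 0 with |c| < (π/L)² = 9*π^2/25, so coercivity still holds. The condition a(u,u) ≥ α||u||_{H^1}² reads (1−α)∫(u')² ≥ (α−c)∫u². Any admissible α is ≤ 1 (rapidly oscillating u have ∫u²/∫(u')² → 0), and α = 1 would force 0 ≥ (1−c)∫u², impossible since c < 1; so 1−α > 0. By the sharp Poincaré inequality on H^1_0 of an interval of length L, ∫(u')² ≥ (π/L)²∫u² with equality for the first sine mode sin(π(x−x₀)/L) (x₀ the left endpoint), so the inequality holds for all u iff (1−α)(π/L)² ≥ α − c, i.e. α ≤ ((π/L)² + c)/((π/L)² + 1) = (1 + c(L/π)²)/(1 + (L/π)²). (Direct route, valid since c ≤ 0: Poincaré gives c∫u² ≥ c(L/π)²∫(u')², so a(u,u) ≥ (1 + c(L/π)²)∫(u')², while ||u||_{H^1}² ≤ (1 + (L/π)²)∫(u')²; dividing yields the same α.) With (π/L)² = 9*π^2/25 and c = -19/11, the largest admissible constant is α = ((π/L)² + c)/((π/L)² + 1).
Simplifying, α = (-475 + 99*π^2)/(11*(25 + 9*π^2)).


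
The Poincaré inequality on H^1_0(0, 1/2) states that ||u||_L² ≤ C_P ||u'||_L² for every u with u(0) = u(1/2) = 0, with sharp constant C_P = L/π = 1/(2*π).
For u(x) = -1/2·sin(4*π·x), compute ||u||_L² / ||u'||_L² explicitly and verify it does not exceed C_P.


||u||_L² / ||u'||_L² = 1/(4*π) < C_P = 1/(2*π).

u(x) = -1/2·sin(4*π·x), so u'(x) = -2*π*cos(4*π*x).
Writing u(x) = A·sin(kπx/L) with A = -1/2 and k = 2, use ∫_0^L sin²(kπx/L) dx = L/2 and ∫_0^L cos²(kπx/L) dx = L/2.
u² = 1/4·sin²(4*π·x) and (u')² = 4*π^2·cos²(4*π·x), and each of sin², cos² integrates to L/2 = 1/4 over (0, 1/2).
∫_0^1/2 u² dx = 1/16, so ||u||_L² = 1/4.
∫_0^1/2 (u')² dx = π^2, so ||u'||_L² = π.
Ratio ||u||_L² / ||u'||_L² = 1/(4*π).
Sharp Poincaré constant on H^1_0(0, 1/2) is C_P = L/π = 1/(2*π), achieved by sin(2*π·x).
This is the k = 2 harmonic; the ratio L/(kπ) is strictly less than C_P = L/π, consistent with the sharp inequality ||u||_L² ≤ C_P ||u'||_L².


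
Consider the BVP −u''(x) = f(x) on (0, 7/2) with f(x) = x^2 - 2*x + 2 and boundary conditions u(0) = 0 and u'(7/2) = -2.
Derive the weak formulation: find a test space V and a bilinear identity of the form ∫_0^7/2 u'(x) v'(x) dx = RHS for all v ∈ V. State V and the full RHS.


V = {v ∈ H^1(0, 7/2) : v(0) = 0} (test functions vanish at x = 0 where u is specified); weak form: ∫_0^7/2 u'v' dx = ∫_0^7/2 (x^2 - 2*x + 2) v dx − 2·v(7/2) for all v ∈ V.

Multiply both sides by a test function v and integrate from 0 to 7/2:
  ∫_0^7/2 −u''(x) v(x) dx = ∫_0^7/2 f(x) v(x) dx.
Integrate the LHS by parts once:
  ∫_0^7/2 −u'' v dx = −[u'(x) v(x)]_0^7/2 + ∫_0^7/2 u'(x) v'(x) dx.
Thus ∫_0^7/2 u'(x) v'(x) dx = ∫_0^7/2 f(x) v(x) dx + [u'(x) v(x)]_0^7/2.
Choose V so that boundary terms are either known or forced to vanish.
Mixed BC: u(0) = 0 (Dirichlet) and u'(7/2) = -2 (Neumann). Define V = {v ∈ H^1(0, 7/2) : v(0) = 0}. Then [u' v]_0^7/2 = u'(7/2)·v(7/2) − u'(0)·0 = − 2·v(7/2).
Weak formulation: find u (satisfying any essential BC) such that ∫_0^7/2 u'(x) v'(x) dx = ∫_0^7/2 f v dx − 2·v(7/2) for all v ∈ V (Dirichlet at 0 absorbed into V; Neumann datum at x = 7/2 contributes the boundary term).
Substituting f(x) = x^2 - 2*x + 2, the right-hand side is ∫_0^7/2 (x^2 - 2*x + 2) v dx − 2·v(7/2).
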